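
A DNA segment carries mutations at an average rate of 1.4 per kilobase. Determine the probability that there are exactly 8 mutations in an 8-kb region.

Over the interval, μ = 1.4 × 8 = 11.2 (an 8-kb region = 8 kilobases).
P(N = 8) = e^(−μ) μ^8/8! = e^(−11.2) · 11.2^8/40320 ≈ 0.0840.

0.0840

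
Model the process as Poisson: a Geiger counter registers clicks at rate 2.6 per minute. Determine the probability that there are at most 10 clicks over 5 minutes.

Over the interval, μ = 2.6 × 5 = 13 (5 minutes).
P(N ≤ 10) = Σ_{j=0}^{10} e^(−μ) μ^j/j! ≈ 0.2517.

0.2517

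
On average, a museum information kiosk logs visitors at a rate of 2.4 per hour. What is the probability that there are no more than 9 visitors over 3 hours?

Over the interval, μ = 2.4 × 3 = 7.2 (3 hours).
P(N ≤ 9) = Σ_{j=0}^{9} e^(−μ) μ^j/j! ≈ 0.8096.

0.8096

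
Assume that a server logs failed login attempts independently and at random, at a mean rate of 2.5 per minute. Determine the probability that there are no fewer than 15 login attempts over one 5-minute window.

0.2750

Over the interval, μ = 2.5 × 5 = 12.5 (a 5-minute window = 5 minutes).
P(N ≥ 15) = 1 − P(N ≤ 14) = 1 − Σ_{j=0}^{14} e^(−μ) μ^j/j! ≈ 0.2750.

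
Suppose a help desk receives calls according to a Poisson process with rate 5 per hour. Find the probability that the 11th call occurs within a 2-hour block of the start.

0.4170

Over the interval, μ = 5 × 2 = 10 (a 2-hour block = 2 hours).
The 11th arrival falls in the interval iff at least 11 events occur there: P(S_11 ≤ t) = P(N ≥ 11) = 1 − P(N ≤ 10) ≈ 0.4170.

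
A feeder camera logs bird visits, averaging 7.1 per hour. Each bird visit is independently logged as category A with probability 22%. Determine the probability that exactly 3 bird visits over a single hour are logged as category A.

Thinning: the bird visits that are logged as category A themselves form a Poisson process with rate 0.22 × 7.1 = 1.562 per hour.
So μ = 1.562.
P(N = 3) = e^(−1.562) · 1.562^3/3! ≈ 0.1332.

0.1332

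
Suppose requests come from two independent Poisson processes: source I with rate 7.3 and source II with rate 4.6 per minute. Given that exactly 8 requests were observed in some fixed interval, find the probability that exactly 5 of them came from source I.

Given the total, each event is independently from source I with probability p = λ_I/(λ_I+λ_II) = 7.3/11.9 ≈ 0.6134.
So K ~ Binomial(8, 7.3/11.9): P(K = 5) = C(8,5) · (7.3/11.9)^5 · (4.6/11.9)^3 ≈ 0.2810.

0.2810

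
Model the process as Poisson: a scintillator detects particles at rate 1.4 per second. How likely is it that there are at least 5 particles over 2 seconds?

0.1523

Over the interval, μ = 1.4 × 2 = 2.8 (2 seconds).
P(N ≥ 5) = 1 − P(N ≤ 4) = 1 − Σ_{j=0}^{4} e^(−μ) μ^j/j! ≈ 0.1523.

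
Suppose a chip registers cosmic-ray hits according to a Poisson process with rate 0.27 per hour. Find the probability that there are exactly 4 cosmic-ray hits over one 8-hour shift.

0.1046

Over the interval, μ = 0.27 × 8 = 2.16 (an 8-hour shift = 8 hours).
P(N = 4) = e^(−μ) μ^4/4! = e^(−2.16) · 2.16^4/24 ≈ 0.1046.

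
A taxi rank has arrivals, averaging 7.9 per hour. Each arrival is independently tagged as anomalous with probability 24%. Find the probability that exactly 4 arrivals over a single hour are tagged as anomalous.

Thinning: the arrivals that are tagged as anomalous themselves form a Poisson process with rate 0.24 × 7.9 = 1.896 per hour.
So μ = 1.896.
P(N = 4) = e^(−1.896) · 1.896^4/4! ≈ 0.0809.

0.0809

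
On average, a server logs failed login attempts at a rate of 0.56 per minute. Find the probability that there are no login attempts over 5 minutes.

Over the interval, μ = 0.56 × 5 = 2.8 (5 minutes).
P(N = 0) = e^(−μ) μ^0/0! = e^(−2.8) · 2.8^0/1 ≈ 0.0608.

0.0608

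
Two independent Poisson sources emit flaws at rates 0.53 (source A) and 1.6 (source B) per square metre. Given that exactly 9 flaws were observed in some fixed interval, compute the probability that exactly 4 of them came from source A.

Given the total, each event is independently from source A with probability p = λ_A/(λ_A+λ_B) = 0.53/2.13 ≈ 0.2488.
So K ~ Binomial(9, 0.53/2.13): P(K = 4) = C(9,4) · (0.53/2.13)^4 · (1.6/2.13)^5 ≈ 0.1155.

0.1155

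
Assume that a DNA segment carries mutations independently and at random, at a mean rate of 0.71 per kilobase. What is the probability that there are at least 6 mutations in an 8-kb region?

Over the interval, μ = 0.71 × 8 = 5.68 (an 8-kb region = 8 kilobases).
P(N ≥ 6) = 1 − P(N ≤ 5) = 1 − Σ_{j=0}^{5} e^(−μ) μ^j/j! ≈ 0.5017.

0.5017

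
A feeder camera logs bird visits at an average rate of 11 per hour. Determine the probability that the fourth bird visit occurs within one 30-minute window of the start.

0.7983

Over the interval, μ = 11 × 0.5 = 5.5 (a 30-minute window = 0.5 hours).
The fourth arrival falls in the interval iff at least 4 events occur there: P(S_4 ≤ t) = P(N ≥ 4) = 1 − P(N ≤ 3) ≈ 0.7983.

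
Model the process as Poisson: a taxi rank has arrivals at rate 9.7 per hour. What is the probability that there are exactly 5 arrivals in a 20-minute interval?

0.1161

Over the interval, μ = 9.7 × 1/3 ≈ 3.23333 (a 20-minute interval = 1/3 hours).
P(N = 5) = e^(−μ) μ^5/5! = e^(−3.23333) · 3.23333^5/120 ≈ 0.1161.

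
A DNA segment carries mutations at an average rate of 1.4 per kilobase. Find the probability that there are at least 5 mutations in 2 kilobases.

Over the interval, μ = 1.4 × 2 = 2.8 (2 kilobases).
P(N ≥ 5) = 1 − P(N ≤ 4) = 1 − Σ_{j=0}^{4} e^(−μ) μ^j/j! ≈ 0.1523.

0.1523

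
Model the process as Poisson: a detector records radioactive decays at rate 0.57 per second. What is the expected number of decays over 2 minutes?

E[N] = λt = 0.57 × 120 = 68.4 (2 minutes = 120 seconds).

68.4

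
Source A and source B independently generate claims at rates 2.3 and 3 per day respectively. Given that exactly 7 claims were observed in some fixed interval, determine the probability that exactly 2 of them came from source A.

Given the total, each event is independently from source A with probability p = λ_A/(λ_A+λ_B) = 2.3/5.3 ≈ 0.4340.
So K ~ Binomial(7, 2.3/5.3): P(K = 2) = C(7,2) · (2.3/5.3)^2 · (3/5.3)^5 ≈ 0.2298.

0.2298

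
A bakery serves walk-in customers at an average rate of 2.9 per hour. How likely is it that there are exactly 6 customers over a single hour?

0.0455

With mean μ = 2.9 per hour,
P(N = 6) = e^(−μ) μ^6/6! = e^(−2.9) · 2.9^6/720 ≈ 0.0455.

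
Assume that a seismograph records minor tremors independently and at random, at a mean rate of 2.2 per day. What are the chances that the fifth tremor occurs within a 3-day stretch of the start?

0.7873

Over the interval, μ = 2.2 × 3 = 6.6 (a 3-day stretch = 3 days).
The fifth arrival falls in the interval iff at least 5 events occur there: P(S_5 ≤ t) = P(N ≥ 5) = 1 − P(N ≤ 4) ≈ 0.7873.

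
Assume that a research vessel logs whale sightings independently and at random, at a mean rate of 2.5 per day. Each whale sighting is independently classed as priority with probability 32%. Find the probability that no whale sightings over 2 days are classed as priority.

0.2019

Thinning: the whale sightings that are classed as priority themselves form a Poisson process with rate 0.32 × 2.5 = 0.8 per day.
Over the interval, μ = 0.8 × 2 = 1.6 (2 days).
P(N = 0) = e^(−1.6) · 1.6^0/0! ≈ 0.2019.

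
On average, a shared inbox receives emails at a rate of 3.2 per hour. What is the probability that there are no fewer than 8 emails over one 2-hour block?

Over the interval, μ = 3.2 × 2 = 6.4 (a 2-hour block = 2 hours).
P(N ≥ 8) = 1 − P(N ≤ 7) = 1 − Σ_{j=0}^{7} e^(−μ) μ^j/j! ≈ 0.3127.

0.3127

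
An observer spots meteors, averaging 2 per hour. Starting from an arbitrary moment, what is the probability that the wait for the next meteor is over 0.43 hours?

The wait for the next event is exponential with rate λ = 2 per hour.
P(T > 0.43) = e^(−λt) = e^(−2 × 0.43) = e^(−0.86) ≈ 0.4232.

0.4232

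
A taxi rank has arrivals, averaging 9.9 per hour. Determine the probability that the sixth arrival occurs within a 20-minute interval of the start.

Over the interval, μ = 9.9 × 1/3 = 3.3 (a 20-minute interval = 1/3 hours).
The sixth arrival falls in the interval iff at least 6 events occur there: P(S_6 ≤ t) = P(N ≥ 6) = 1 − P(N ≤ 5) ≈ 0.1171.

0.1171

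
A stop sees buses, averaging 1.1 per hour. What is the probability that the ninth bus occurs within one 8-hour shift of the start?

0.5177

Over the interval, μ = 1.1 × 8 = 8.8 (an 8-hour shift = 8 hours).
The ninth arrival falls in the interval iff at least 9 events occur there: P(S_9 ≤ t) = P(N ≥ 9) = 1 − P(N ≤ 8) ≈ 0.5177.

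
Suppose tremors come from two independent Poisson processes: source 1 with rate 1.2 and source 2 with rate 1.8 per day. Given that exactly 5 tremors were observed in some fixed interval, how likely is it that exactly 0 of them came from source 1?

Given the total, each event is independently from source 1 with probability p = λ_1/(λ_1+λ_2) = 1.2/3 = 0.4000.
So K ~ Binomial(5, 1.2/3): P(K = 0) = C(5,0) · (1.2/3)^0 · (1.8/3)^5 ≈ 0.0778.

0.0778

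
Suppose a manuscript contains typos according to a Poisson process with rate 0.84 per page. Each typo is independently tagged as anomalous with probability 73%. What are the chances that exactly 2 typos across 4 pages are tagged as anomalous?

Thinning: the typos that are tagged as anomalous themselves form a Poisson process with rate 0.73 × 0.84 = 0.6132 per page.
Over the interval, μ = 0.6132 × 4 = 2.4528 (4 pages).
P(N = 2) = e^(−2.4528) · 2.4528^2/2! ≈ 0.2589.

0.2589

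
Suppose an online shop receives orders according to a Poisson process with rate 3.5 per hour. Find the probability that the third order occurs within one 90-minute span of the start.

Over the interval, μ = 3.5 × 1.5 = 5.25 (a 90-minute span = 1.5 hours).
The third arrival falls in the interval iff at least 3 events occur there: P(S_3 ≤ t) = P(N ≥ 3) = 1 − P(N ≤ 2) ≈ 0.8949.

0.8949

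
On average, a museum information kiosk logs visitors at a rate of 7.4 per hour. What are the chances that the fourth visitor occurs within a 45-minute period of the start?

0.8039

Over the interval, μ = 7.4 × 0.75 = 5.55 (a 45-minute period = 0.75 hours).
The fourth arrival falls in the interval iff at least 4 events occur there: P(S_4 ≤ t) = P(N ≥ 4) = 1 − P(N ≤ 3) ≈ 0.8039.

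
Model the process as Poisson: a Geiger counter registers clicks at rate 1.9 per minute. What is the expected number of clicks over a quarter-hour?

28.5

E[N] = λt = 1.9 × 15 = 28.5 (a quarter-hour = 15 minutes).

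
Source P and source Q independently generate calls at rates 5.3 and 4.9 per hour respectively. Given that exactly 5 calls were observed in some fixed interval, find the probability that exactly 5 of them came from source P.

Given the total, each event is independently from source P with probability p = λ_P/(λ_P+λ_Q) = 5.3/10.2 ≈ 0.5196.
So K ~ Binomial(5, 5.3/10.2): P(K = 5) = C(5,5) · (5.3/10.2)^5 · (4.9/10.2)^0 ≈ 0.0379.

0.0379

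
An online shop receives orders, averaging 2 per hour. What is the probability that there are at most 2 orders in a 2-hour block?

Over the interval, μ = 2 × 2 = 4 (a 2-hour block = 2 hours).
P(N ≤ 2) = Σ_{j=0}^{2} e^(−μ) μ^j/j! ≈ 0.2381.

0.2381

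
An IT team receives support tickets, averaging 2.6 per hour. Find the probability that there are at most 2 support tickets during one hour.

0.5184

With mean μ = 2.6 per hour,
P(N ≤ 2) = Σ_{j=0}^{2} e^(−μ) μ^j/j! ≈ 0.5184.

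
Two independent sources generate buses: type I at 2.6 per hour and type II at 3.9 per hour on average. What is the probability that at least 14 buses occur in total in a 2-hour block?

Independent Poisson processes superpose: combined rate λ = 2.6 + 3.9 = 6.5 per hour.
Over the interval, μ = 6.5 × 2 = 13 (a 2-hour block = 2 hours).
P(N ≥ 14) = 1 − P(N ≤ 13) ≈ 0.4270.

0.4270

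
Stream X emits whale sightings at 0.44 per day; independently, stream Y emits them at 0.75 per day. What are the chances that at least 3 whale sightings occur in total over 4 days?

0.8536

Independent Poisson processes superpose: combined rate λ = 0.44 + 0.75 = 1.19 per day.
Over the interval, μ = 1.19 × 4 = 4.76 (4 days).
P(N ≥ 3) = 1 − P(N ≤ 2) ≈ 0.8536.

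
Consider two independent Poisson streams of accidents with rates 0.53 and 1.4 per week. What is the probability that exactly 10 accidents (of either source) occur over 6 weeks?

0.1117

Independent Poisson processes superpose: combined rate λ = 0.53 + 1.4 = 1.93 per week.
Over the interval, μ = 1.93 × 6 = 11.58 (6 weeks).
P(N = 10) = e^(−11.58) · 11.58^10/10! ≈ 0.1117.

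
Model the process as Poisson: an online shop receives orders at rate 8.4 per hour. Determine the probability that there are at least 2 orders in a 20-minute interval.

Over the interval, μ = 8.4 × 1/3 = 2.8 (a 20-minute interval = 1/3 hours).
P(N ≥ 2) = 1 − P(N ≤ 1) = 1 − Σ_{j=0}^{1} e^(−μ) μ^j/j! ≈ 0.7689.

0.7689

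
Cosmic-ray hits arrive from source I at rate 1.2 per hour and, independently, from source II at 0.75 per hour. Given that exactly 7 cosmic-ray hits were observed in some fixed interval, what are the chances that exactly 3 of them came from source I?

Given the total, each event is independently from source I with probability p = λ_I/(λ_I+λ_II) = 1.2/1.95 ≈ 0.6154.
So K ~ Binomial(7, 1.2/1.95): P(K = 3) = C(7,3) · (1.2/1.95)^3 · (0.75/1.95)^4 ≈ 0.1785.

0.1785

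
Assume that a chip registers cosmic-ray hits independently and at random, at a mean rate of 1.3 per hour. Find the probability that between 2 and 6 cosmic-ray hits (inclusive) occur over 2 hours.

Over the interval, μ = 1.3 × 2 = 2.6 (2 hours).
P(2 ≤ N ≤ 6) = Σ_{j=2}^{6} e^(−2.6) · 2.6^j/j! ≈ 0.7154.

0.7154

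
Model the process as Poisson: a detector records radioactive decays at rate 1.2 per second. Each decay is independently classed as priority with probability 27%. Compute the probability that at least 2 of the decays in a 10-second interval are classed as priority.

0.8339

Thinning: the decays that are classed as priority themselves form a Poisson process with rate 0.27 × 1.2 = 0.324 per second.
Over the interval, μ = 0.324 × 10 = 3.24 (a 10-second interval = 10 seconds).
P(N ≥ 2) = 1 − P(N ≤ 1) ≈ 0.8339.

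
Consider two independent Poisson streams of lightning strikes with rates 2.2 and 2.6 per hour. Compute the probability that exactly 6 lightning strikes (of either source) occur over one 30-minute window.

0.0241

Independent Poisson processes superpose: combined rate λ = 2.2 + 2.6 = 4.8 per hour.
Over the interval, μ = 4.8 × 0.5 = 2.4 (a 30-minute window = 0.5 hours).
P(N = 6) = e^(−2.4) · 2.4^6/6! ≈ 0.0241.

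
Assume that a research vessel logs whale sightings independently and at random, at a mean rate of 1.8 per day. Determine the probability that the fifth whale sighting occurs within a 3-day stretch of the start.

0.6267

Over the interval, μ = 1.8 × 3 = 5.4 (a 3-day stretch = 3 days).
The fifth arrival falls in the interval iff at least 5 events occur there: P(S_5 ≤ t) = P(N ≥ 5) = 1 − P(N ≤ 4) ≈ 0.6267.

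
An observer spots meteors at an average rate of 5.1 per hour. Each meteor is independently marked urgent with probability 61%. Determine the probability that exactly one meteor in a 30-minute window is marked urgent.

Thinning: the meteors that are marked urgent themselves form a Poisson process with rate 0.61 × 5.1 = 3.111 per hour.
Over the interval, μ = 3.111 × 0.5 = 1.5555 (a 30-minute window = 0.5 hours).
P(N = 1) = e^(−1.5555) · 1.5555^1/1! ≈ 0.3283.

0.3283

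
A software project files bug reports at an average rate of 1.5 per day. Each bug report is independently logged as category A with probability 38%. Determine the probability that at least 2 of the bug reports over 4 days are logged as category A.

Thinning: the bug reports that are logged as category A themselves form a Poisson process with rate 0.38 × 1.5 = 0.57 per day.
Over the interval, μ = 0.57 × 4 = 2.28 (4 days).
P(N ≥ 2) = 1 − P(N ≤ 1) ≈ 0.6645.

0.6645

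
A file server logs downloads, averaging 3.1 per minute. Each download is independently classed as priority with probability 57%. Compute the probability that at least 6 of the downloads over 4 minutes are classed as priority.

0.7079

Thinning: the downloads that are classed as priority themselves form a Poisson process with rate 0.57 × 3.1 = 1.767 per minute.
Over the interval, μ = 1.767 × 4 = 7.068 (4 minutes).
P(N ≥ 6) = 1 − P(N ≤ 5) ≈ 0.7079.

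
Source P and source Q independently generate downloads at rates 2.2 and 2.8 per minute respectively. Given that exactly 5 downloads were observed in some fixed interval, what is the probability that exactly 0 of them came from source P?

Given the total, each event is independently from source P with probability p = λ_P/(λ_P+λ_Q) = 2.2/5 = 0.4400.
So K ~ Binomial(5, 2.2/5): P(K = 0) = C(5,0) · (2.2/5)^0 · (2.8/5)^5 ≈ 0.0551.

0.0551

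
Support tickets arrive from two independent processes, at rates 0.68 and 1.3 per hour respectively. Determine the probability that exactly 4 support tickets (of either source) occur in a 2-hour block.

0.1953

Independent Poisson processes superpose: combined rate λ = 0.68 + 1.3 = 1.98 per hour.
Over the interval, μ = 1.98 × 2 = 3.96 (a 2-hour block = 2 hours).
P(N = 4) = e^(−3.96) · 3.96^4/4! ≈ 0.1953.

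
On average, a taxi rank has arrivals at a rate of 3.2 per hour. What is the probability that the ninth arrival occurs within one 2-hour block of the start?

Over the interval, μ = 3.2 × 2 = 6.4 (a 2-hour block = 2 hours).
The ninth arrival falls in the interval iff at least 9 events occur there: P(S_9 ≤ t) = P(N ≥ 9) = 1 − P(N ≤ 8) ≈ 0.1967.

0.1967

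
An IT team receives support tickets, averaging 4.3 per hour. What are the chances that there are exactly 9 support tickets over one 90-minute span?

Over the interval, μ = 4.3 × 1.5 = 6.45 (a 90-minute span = 1.5 hours).
P(N = 9) = e^(−μ) μ^9/9! = e^(−6.45) · 6.45^9/362880 ≈ 0.0842.

0.0842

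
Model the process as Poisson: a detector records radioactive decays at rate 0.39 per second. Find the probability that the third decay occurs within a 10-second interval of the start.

0.7469

Over the interval, μ = 0.39 × 10 = 3.9 (a 10-second interval = 10 seconds).
The third arrival falls in the interval iff at least 3 events occur there: P(S_3 ≤ t) = P(N ≥ 3) = 1 − P(N ≤ 2) ≈ 0.7469.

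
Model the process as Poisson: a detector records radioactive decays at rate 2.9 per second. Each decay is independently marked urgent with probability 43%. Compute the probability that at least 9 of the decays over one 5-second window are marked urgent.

0.1780

Thinning: the decays that are marked urgent themselves form a Poisson process with rate 0.43 × 2.9 = 1.247 per second.
Over the interval, μ = 1.247 × 5 = 6.235 (a 5-second window = 5 seconds).
P(N ≥ 9) = 1 − P(N ≤ 8) ≈ 0.1780.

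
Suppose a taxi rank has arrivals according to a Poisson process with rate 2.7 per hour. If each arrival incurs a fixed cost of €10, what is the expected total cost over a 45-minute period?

E[N] = 2.7 × 0.75 = 2.025 (a 45-minute period = 0.75 hours); E[cost] = 2.025 × €10 = €20.25.

€20.25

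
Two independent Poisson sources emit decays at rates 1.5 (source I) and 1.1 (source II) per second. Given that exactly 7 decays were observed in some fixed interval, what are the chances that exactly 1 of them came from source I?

0.0232

Given the total, each event is independently from source I with probability p = λ_I/(λ_I+λ_II) = 1.5/2.6 ≈ 0.5769.
So K ~ Binomial(7, 1.5/2.6): P(K = 1) = C(7,1) · (1.5/2.6)^1 · (1.1/2.6)^6 ≈ 0.0232.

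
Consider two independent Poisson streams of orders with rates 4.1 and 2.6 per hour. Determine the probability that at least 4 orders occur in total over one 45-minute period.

0.7385

Independent Poisson processes superpose: combined rate λ = 4.1 + 2.6 = 6.7 per hour.
Over the interval, μ = 6.7 × 0.75 = 5.025 (a 45-minute period = 0.75 hours).
P(N ≥ 4) = 1 − P(N ≤ 3) ≈ 0.7385.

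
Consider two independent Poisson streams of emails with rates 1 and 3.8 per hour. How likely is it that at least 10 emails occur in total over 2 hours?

Independent Poisson processes superpose: combined rate λ = 1 + 3.8 = 4.8 per hour.
Over the interval, μ = 4.8 × 2 = 9.6 (2 hours).
P(N ≥ 10) = 1 − P(N ≤ 9) ≈ 0.4911.

0.4911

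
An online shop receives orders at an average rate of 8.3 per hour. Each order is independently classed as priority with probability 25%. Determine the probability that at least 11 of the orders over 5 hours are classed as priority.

Thinning: the orders that are classed as priority themselves form a Poisson process with rate 0.25 × 8.3 = 2.075 per hour.
Over the interval, μ = 2.075 × 5 = 10.375 (5 hours).
P(N ≥ 11) = 1 − P(N ≤ 10) ≈ 0.4638.

0.4638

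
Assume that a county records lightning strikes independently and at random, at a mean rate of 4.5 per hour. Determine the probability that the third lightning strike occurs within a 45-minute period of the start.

0.6554

Over the interval, μ = 4.5 × 0.75 = 3.375 (a 45-minute period = 0.75 hours).
The third arrival falls in the interval iff at least 3 events occur there: P(S_3 ≤ t) = P(N ≥ 3) = 1 − P(N ≤ 2) ≈ 0.6554.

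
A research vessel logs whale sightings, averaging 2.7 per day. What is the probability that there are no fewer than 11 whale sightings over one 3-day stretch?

Over the interval, μ = 2.7 × 3 = 8.1 (a 3-day stretch = 3 days).
P(N ≥ 11) = 1 − P(N ≤ 10) = 1 − Σ_{j=0}^{10} e^(−μ) μ^j/j! ≈ 0.1942.

0.1942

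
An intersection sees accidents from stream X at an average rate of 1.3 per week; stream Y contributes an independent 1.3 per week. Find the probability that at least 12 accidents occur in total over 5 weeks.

Independent Poisson processes superpose: combined rate λ = 1.3 + 1.3 = 2.6 per week.
Over the interval, μ = 2.6 × 5 = 13 (5 weeks).
P(N ≥ 12) = 1 − P(N ≤ 11) ≈ 0.6468.

0.6468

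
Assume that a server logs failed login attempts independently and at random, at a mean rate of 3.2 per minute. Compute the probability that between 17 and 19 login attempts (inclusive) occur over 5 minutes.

0.2463

Over the interval, μ = 3.2 × 5 = 16 (5 minutes).
P(17 ≤ N ≤ 19) = Σ_{j=17}^{19} e^(−16) · 16^j/j! ≈ 0.2463.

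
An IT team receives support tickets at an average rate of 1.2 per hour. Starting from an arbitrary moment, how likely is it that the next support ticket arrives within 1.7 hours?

0.8700

Inter-arrival times are exponential with rate λ = 1.2 per hour.
P(T ≤ 1.7) = 1 − e^(−λt) = 1 − e^(−1.2 × 1.7) = 1 − e^(−2.04) ≈ 0.8700.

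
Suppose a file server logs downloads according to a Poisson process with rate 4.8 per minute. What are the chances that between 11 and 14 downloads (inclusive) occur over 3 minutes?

Over the interval, μ = 4.8 × 3 = 14.4 (3 minutes).
P(11 ≤ N ≤ 14) = Σ_{j=11}^{14} e^(−14.4) · 14.4^j/j! ≈ 0.3775.

0.3775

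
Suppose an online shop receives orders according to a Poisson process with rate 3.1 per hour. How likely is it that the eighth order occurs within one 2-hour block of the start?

0.2840

Over the interval, μ = 3.1 × 2 = 6.2 (a 2-hour block = 2 hours).
The eighth arrival falls in the interval iff at least 8 events occur there: P(S_8 ≤ t) = P(N ≥ 8) = 1 − P(N ≤ 7) ≈ 0.2840.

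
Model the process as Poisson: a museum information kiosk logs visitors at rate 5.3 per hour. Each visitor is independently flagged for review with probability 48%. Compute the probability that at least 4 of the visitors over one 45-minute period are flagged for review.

0.1267

Thinning: the visitors that are flagged for review themselves form a Poisson process with rate 0.48 × 5.3 = 2.544 per hour.
Over the interval, μ = 2.544 × 0.75 = 1.908 (a 45-minute period = 0.75 hours).
P(N ≥ 4) = 1 − P(N ≤ 3) ≈ 0.1267.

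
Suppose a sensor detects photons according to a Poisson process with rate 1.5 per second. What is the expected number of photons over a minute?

90

E[N] = λt = 1.5 × 60 = 90 (a minute = 60 seconds).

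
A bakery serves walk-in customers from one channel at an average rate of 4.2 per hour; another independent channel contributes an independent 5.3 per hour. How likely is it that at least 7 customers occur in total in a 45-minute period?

Independent Poisson processes superpose: combined rate λ = 4.2 + 5.3 = 9.5 per hour.
Over the interval, μ = 9.5 × 0.75 = 7.125 (a 45-minute period = 0.75 hours).
P(N ≥ 7) = 1 − P(N ≤ 6) ≈ 0.5687.

0.5687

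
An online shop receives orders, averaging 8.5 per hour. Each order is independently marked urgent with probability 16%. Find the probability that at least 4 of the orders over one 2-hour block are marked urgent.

0.2903

Thinning: the orders that are marked urgent themselves form a Poisson process with rate 0.16 × 8.5 = 1.36 per hour.
Over the interval, μ = 1.36 × 2 = 2.72 (a 2-hour block = 2 hours).
P(N ≥ 4) = 1 − P(N ≤ 3) ≈ 0.2903.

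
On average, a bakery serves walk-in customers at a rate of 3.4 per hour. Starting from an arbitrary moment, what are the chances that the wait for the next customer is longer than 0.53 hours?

0.1650

The wait for the next event is exponential with rate λ = 3.4 per hour.
P(T > 0.53) = e^(−λt) = e^(−3.4 × 0.53) = e^(−1.802) ≈ 0.1650.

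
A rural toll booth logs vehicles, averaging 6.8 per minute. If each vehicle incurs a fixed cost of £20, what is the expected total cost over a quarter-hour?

E[N] = 6.8 × 15 = 102 (a quarter-hour = 15 minutes); E[cost] = 102 × £20 = £2040.

£2040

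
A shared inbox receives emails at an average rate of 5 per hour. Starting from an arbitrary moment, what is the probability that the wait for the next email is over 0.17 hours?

The wait for the next event is exponential with rate λ = 5 per hour.
P(T > 0.17) = e^(−λt) = e^(−5 × 0.17) = e^(−0.85) ≈ 0.4274.

0.4274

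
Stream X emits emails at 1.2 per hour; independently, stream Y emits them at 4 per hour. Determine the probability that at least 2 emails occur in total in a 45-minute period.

0.9008

Independent Poisson processes superpose: combined rate λ = 1.2 + 4 = 5.2 per hour.
Over the interval, μ = 5.2 × 0.75 = 3.9 (a 45-minute period = 0.75 hours).
P(N ≥ 2) = 1 − P(N ≤ 1) ≈ 0.9008.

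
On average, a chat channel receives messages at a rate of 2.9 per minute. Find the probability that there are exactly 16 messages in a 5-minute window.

Over the interval, μ = 2.9 × 5 = 14.5 (a 5-minute window = 5 minutes).
P(N = 16) = e^(−μ) μ^16/16! = e^(−14.5) · 14.5^16/20922789888000 ≈ 0.0920.

0.0920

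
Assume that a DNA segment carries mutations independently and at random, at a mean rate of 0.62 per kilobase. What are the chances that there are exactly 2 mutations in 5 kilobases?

Over the interval, μ = 0.62 × 5 = 3.1 (5 kilobases).
P(N = 2) = e^(−μ) μ^2/2! = e^(−3.1) · 3.1^2/2 ≈ 0.2165.

0.2165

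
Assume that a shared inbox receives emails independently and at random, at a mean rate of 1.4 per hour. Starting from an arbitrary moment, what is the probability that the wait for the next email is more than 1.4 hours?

0.1409

The wait for the next event is exponential with rate λ = 1.4 per hour.
P(T > 1.4) = e^(−λt) = e^(−1.4 × 1.4) = e^(−1.96) ≈ 0.1409.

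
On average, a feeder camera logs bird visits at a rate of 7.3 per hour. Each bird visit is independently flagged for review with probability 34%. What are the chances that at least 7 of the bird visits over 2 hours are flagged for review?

Thinning: the bird visits that are flagged for review themselves form a Poisson process with rate 0.34 × 7.3 = 2.482 per hour.
Over the interval, μ = 2.482 × 2 = 4.964 (2 hours).
P(N ≥ 7) = 1 − P(N ≤ 6) ≈ 0.2326.

0.2326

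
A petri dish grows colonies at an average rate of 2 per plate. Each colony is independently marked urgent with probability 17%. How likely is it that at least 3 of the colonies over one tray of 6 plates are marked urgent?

0.3341

Thinning: the colonies that are marked urgent themselves form a Poisson process with rate 0.17 × 2 = 0.34 per plate.
Over the interval, μ = 0.34 × 6 = 2.04 (a tray of 6 plates = 6 plates).
P(N ≥ 3) = 1 − P(N ≤ 2) ≈ 0.3341.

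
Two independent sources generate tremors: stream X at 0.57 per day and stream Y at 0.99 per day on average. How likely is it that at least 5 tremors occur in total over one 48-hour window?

0.2053

Independent Poisson processes superpose: combined rate λ = 0.57 + 0.99 = 1.56 per day.
Over the interval, μ = 1.56 × 2 = 3.12 (a 48-hour window = 2 days).
P(N ≥ 5) = 1 − P(N ≤ 4) ≈ 0.2053.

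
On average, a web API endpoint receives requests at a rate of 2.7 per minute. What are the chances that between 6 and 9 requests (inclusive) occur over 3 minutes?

0.5219

Over the interval, μ = 2.7 × 3 = 8.1 (3 minutes).
P(6 ≤ N ≤ 9) = Σ_{j=6}^{9} e^(−8.1) · 8.1^j/j! ≈ 0.5219.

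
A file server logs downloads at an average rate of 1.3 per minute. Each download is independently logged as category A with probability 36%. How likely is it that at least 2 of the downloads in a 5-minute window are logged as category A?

0.6783

Thinning: the downloads that are logged as category A themselves form a Poisson process with rate 0.36 × 1.3 = 0.468 per minute.
Over the interval, μ = 0.468 × 5 = 2.34 (a 5-minute window = 5 minutes).
P(N ≥ 2) = 1 − P(N ≤ 1) ≈ 0.6783.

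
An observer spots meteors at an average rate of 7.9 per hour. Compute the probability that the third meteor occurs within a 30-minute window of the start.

0.7545

Over the interval, μ = 7.9 × 0.5 = 3.95 (a 30-minute window = 0.5 hours).
The third arrival falls in the interval iff at least 3 events occur there: P(S_3 ≤ t) = P(N ≥ 3) = 1 − P(N ≤ 2) ≈ 0.7545.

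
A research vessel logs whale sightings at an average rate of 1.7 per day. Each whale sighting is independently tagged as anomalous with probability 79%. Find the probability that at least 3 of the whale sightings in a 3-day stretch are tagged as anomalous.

0.7661

Thinning: the whale sightings that are tagged as anomalous themselves form a Poisson process with rate 0.79 × 1.7 = 1.343 per day.
Over the interval, μ = 1.343 × 3 = 4.029 (a 3-day stretch = 3 days).
P(N ≥ 3) = 1 − P(N ≤ 2) ≈ 0.7661.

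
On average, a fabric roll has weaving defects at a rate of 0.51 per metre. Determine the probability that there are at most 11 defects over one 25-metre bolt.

Over the interval, μ = 0.51 × 25 = 12.75 (a 25-metre bolt = 25 metres).
P(N ≤ 11) = Σ_{j=0}^{11} e^(−μ) μ^j/j! ≈ 0.3790.

0.3790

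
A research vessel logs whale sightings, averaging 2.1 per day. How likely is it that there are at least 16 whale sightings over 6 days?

Over the interval, μ = 2.1 × 6 = 12.6 (6 days).
P(N ≥ 16) = 1 − P(N ≤ 15) = 1 − Σ_{j=0}^{15} e^(−μ) μ^j/j! ≈ 0.2022.

0.2022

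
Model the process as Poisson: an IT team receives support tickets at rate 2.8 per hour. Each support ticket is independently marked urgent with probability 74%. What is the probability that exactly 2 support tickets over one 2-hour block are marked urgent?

0.1362

Thinning: the support tickets that are marked urgent themselves form a Poisson process with rate 0.74 × 2.8 = 2.072 per hour.
Over the interval, μ = 2.072 × 2 = 4.144 (a 2-hour block = 2 hours).
P(N = 2) = e^(−4.144) · 4.144^2/2! ≈ 0.1362.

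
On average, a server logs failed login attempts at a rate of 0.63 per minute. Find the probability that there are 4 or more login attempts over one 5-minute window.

Over the interval, μ = 0.63 × 5 = 3.15 (a 5-minute window = 5 minutes).
P(N ≥ 4) = 1 − P(N ≤ 3) = 1 − Σ_{j=0}^{3} e^(−μ) μ^j/j! ≈ 0.3863.

0.3863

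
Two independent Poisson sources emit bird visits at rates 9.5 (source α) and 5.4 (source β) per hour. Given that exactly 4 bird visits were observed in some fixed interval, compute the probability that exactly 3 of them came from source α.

Given the total, each event is independently from source α with probability p = λ_α/(λ_α+λ_β) = 9.5/14.9 ≈ 0.6376.
So K ~ Binomial(4, 9.5/14.9): P(K = 3) = C(4,3) · (9.5/14.9)^3 · (5.4/14.9)^1 ≈ 0.3757.

0.3757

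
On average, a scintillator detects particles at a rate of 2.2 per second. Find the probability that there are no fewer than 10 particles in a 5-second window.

Over the interval, μ = 2.2 × 5 = 11 (a 5-second window = 5 seconds).
P(N ≥ 10) = 1 − P(N ≤ 9) = 1 − Σ_{j=0}^{9} e^(−μ) μ^j/j! ≈ 0.6595.

0.6595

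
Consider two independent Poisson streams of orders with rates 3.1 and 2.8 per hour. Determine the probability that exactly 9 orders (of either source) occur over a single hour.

Independent Poisson processes superpose: combined rate λ = 3.1 + 2.8 = 5.9 per hour.
So μ = 5.9.
P(N = 9) = e^(−5.9) · 5.9^9/9! ≈ 0.0654.

0.0654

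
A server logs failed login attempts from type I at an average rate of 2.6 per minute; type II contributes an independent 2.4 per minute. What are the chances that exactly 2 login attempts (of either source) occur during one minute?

Independent Poisson processes superpose: combined rate λ = 2.6 + 2.4 = 5 per minute.
So μ = 5.
P(N = 2) = e^(−5) · 5^2/2! ≈ 0.0842.

0.0842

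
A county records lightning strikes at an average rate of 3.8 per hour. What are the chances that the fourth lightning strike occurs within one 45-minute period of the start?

0.3192

Over the interval, μ = 3.8 × 0.75 = 2.85 (a 45-minute period = 0.75 hours).
The fourth arrival falls in the interval iff at least 4 events occur there: P(S_4 ≤ t) = P(N ≥ 4) = 1 − P(N ≤ 3) ≈ 0.3192.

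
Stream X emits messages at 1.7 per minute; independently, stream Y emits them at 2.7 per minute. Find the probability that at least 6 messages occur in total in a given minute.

0.2801

Independent Poisson processes superpose: combined rate λ = 1.7 + 2.7 = 4.4 per minute.
So μ = 4.4.
P(N ≥ 6) = 1 − P(N ≤ 5) ≈ 0.2801.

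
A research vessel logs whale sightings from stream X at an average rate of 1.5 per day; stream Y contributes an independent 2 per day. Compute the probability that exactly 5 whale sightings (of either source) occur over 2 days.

0.1277

Independent Poisson processes superpose: combined rate λ = 1.5 + 2 = 3.5 per day.
Over the interval, μ = 3.5 × 2 = 7 (2 days).
P(N = 5) = e^(−7) · 7^5/5! ≈ 0.1277.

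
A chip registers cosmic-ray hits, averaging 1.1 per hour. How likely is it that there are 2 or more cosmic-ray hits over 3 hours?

0.8414

Over the interval, μ = 1.1 × 3 = 3.3 (3 hours).
P(N ≥ 2) = 1 − P(N ≤ 1) = 1 − Σ_{j=0}^{1} e^(−μ) μ^j/j! ≈ 0.8414.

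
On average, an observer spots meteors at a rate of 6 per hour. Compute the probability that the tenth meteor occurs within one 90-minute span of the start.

0.4126

Over the interval, μ = 6 × 1.5 = 9 (a 90-minute span = 1.5 hours).
The tenth arrival falls in the interval iff at least 10 events occur there: P(S_10 ≤ t) = P(N ≥ 10) = 1 − P(N ≤ 9) ≈ 0.4126.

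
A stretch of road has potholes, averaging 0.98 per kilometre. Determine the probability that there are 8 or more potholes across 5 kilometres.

0.1231

Over the interval, μ = 0.98 × 5 = 4.9 (5 kilometres).
P(N ≥ 8) = 1 − P(N ≤ 7) = 1 − Σ_{j=0}^{7} e^(−μ) μ^j/j! ≈ 0.1231.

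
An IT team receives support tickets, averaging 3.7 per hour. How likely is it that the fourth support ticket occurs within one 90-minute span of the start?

Over the interval, μ = 3.7 × 1.5 = 5.55 (a 90-minute span = 1.5 hours).
The fourth arrival falls in the interval iff at least 4 events occur there: P(S_4 ≤ t) = P(N ≥ 4) = 1 − P(N ≤ 3) ≈ 0.8039.

0.8039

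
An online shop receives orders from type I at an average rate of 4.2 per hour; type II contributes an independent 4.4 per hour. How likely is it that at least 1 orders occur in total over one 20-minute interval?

Independent Poisson processes superpose: combined rate λ = 4.2 + 4.4 = 8.6 per hour.
Over the interval, μ = 8.6 × 1/3 ≈ 2.86667 (a 20-minute interval = 1/3 hours).
P(N ≥ 1) = 1 − P(N ≤ 0) ≈ 0.9431.

0.9431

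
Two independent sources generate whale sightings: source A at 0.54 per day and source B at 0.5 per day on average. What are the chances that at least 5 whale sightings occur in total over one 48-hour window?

Independent Poisson processes superpose: combined rate λ = 0.54 + 0.5 = 1.04 per day.
Over the interval, μ = 1.04 × 2 = 2.08 (a 48-hour window = 2 days).
P(N ≥ 5) = 1 − P(N ≤ 4) ≈ 0.0602.

0.0602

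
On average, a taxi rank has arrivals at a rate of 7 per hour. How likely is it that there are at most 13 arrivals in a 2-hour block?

0.4644

Over the interval, μ = 7 × 2 = 14 (a 2-hour block = 2 hours).
P(N ≤ 13) = Σ_{j=0}^{13} e^(−μ) μ^j/j! ≈ 0.4644.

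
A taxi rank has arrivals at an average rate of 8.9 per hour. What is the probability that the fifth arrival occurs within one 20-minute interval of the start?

Over the interval, μ = 8.9 × 1/3 ≈ 2.96667 (a 20-minute interval = 1/3 hours).
The fifth arrival falls in the interval iff at least 5 events occur there: P(S_5 ≤ t) = P(N ≥ 5) = 1 − P(N ≤ 4) ≈ 0.1792.

0.1792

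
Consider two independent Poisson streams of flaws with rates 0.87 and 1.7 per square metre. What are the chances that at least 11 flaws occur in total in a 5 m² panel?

Independent Poisson processes superpose: combined rate λ = 0.87 + 1.7 = 2.57 per square metre.
Over the interval, μ = 2.57 × 5 = 12.85 (a 5 m² panel = 5 square metres).
P(N ≥ 11) = 1 − P(N ≤ 10) ≈ 0.7352.

0.7352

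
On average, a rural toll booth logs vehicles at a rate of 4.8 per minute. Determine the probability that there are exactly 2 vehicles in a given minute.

With mean μ = 4.8 per minute,
P(N = 2) = e^(−μ) μ^2/2! = e^(−4.8) · 4.8^2/2 ≈ 0.0948.

0.0948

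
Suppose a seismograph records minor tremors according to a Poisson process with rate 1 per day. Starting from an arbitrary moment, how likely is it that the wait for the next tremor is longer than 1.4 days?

0.2466

The wait for the next event is exponential with rate λ = 1 per day.
P(T > 1.4) = e^(−λt) = e^(−1 × 1.4) = e^(−1.4) ≈ 0.2466.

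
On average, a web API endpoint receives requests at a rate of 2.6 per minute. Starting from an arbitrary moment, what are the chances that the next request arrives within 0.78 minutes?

0.8684

Inter-arrival times are exponential with rate λ = 2.6 per minute.
P(T ≤ 0.78) = 1 − e^(−λt) = 1 − e^(−2.6 × 0.78) = 1 − e^(−2.028) ≈ 0.8684.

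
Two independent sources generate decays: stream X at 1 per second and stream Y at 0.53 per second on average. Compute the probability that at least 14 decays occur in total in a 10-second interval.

0.6649

Independent Poisson processes superpose: combined rate λ = 1 + 0.53 = 1.53 per second.
Over the interval, μ = 1.53 × 10 = 15.3 (a 10-second interval = 10 seconds).
P(N ≥ 14) = 1 − P(N ≤ 13) ≈ 0.6649.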